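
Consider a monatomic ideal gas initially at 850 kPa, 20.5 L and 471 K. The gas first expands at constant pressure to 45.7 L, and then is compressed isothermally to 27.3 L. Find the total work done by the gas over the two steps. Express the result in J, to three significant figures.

Step 1 (isobaric): W = PΔV = (850 kPa)(45.7 − 20.5 L) = 21420 J.
After step 1: P = 850 kPa, V = 45.7 L, T = 1050 K.
Step 2 (isothermal): W = P₁V₁ ln(V₂/V₁) = (38845) ln(27.3/45.7) = -20013 J.
W_total = 21420 − 20013 = 1407 J.

W_total ≈ 1410 J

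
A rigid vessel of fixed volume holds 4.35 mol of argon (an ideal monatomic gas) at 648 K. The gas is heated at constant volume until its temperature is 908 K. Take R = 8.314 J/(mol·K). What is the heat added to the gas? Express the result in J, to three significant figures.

Q ≈ 14100 J

Constant volume ⇒ W = 0, so Q = ΔU = nCᵥΔT with Cᵥ = 3R/2 = 12.47 J/(mol·K).
ΔU = (4.35)(12.47)(908 − 648) = 14105 J.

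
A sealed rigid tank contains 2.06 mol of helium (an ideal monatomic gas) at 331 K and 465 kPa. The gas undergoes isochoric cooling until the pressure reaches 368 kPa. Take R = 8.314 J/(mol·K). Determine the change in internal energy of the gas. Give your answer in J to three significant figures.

ΔU ≈ -1770 J

Constant volume ⇒ W = 0, so Q = ΔU = nCᵥΔT with Cᵥ = 3R/2 = 12.47 J/(mol·K).
At constant V, T₂/T₁ = P₂/P₁ ⇒ ΔT = T₁(P₂/P₁ − 1) = 331·(368/465 − 1) = -69.05 K.
ΔU = (2.06)(12.47)(-69.05) = -1774 J.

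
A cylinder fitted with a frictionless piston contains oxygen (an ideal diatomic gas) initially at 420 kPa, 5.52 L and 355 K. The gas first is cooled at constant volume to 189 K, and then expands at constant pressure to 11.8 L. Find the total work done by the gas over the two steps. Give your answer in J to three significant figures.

Step 1 (isochoric): W = 0 (constant volume).
After step 1: P = 223.6 kPa (V unchanged).
Step 2 (isobaric): W = PΔV = (223.6 kPa)(11.8 − 5.52 L) = 1404 J.
W_total = 0 + 1404 = 1404 J.

W_total ≈ 1400 J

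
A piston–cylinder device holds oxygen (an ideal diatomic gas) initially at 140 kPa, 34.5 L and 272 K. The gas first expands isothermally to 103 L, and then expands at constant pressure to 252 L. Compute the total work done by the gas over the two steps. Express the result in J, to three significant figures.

W_total ≈ 12300 J

Step 1 (isothermal): W = P₁V₁ ln(V₂/V₁) = (4830) ln(103/34.5) = 5283 J.
After step 1: P = 46.89 kPa, V = 103 L, T = 272 K.
Step 2 (isobaric): W = PΔV = (46.89 kPa)(252 − 103 L) = 6987 J.
W_total = 5283 + 6987 = 12270 J.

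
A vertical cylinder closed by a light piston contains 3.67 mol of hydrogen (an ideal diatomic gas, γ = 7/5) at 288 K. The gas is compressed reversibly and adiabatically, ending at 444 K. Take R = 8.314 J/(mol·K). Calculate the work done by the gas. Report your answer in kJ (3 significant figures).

W ≈ -11.9 kJ

Adiabatic ⇒ Q = 0, so W_by = −ΔU = nCᵥ(T₁ − T₂).
Cᵥ = 5R/2 = 20.79 J/(mol·K).
W = (3.67)(20.79)(288 − 444) = -11900 J.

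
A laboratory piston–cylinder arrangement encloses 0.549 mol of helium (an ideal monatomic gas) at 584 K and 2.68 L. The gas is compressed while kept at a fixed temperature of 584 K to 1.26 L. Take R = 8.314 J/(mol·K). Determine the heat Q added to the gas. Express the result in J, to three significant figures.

Q ≈ -2010 J

Isothermal ⇒ ΔU = 0, so Q = W = nRT ln(V₂/V₁).
Q = (0.549)(8.314)(584) ln(1.26/2.68) = 2666 × -0.7547 = -2012 J.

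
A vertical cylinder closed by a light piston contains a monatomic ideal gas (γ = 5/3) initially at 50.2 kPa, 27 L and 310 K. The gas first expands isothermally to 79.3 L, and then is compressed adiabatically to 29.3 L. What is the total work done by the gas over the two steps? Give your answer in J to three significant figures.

Step 1 (isothermal): W = P₁V₁ ln(V₂/V₁) = (1355) ln(79.3/27) = 1460 J.
After step 1: P = 17.09 kPa, V = 79.3 L, T = 310 K.
Step 2 (adiabatic): W = (P₁V₁ − P₂V₂)/(γ−1) = (1355 − 2632)/0.667 = -1915 J.
W_total = 1460 − 1915 = -455.1 J.

W_total ≈ -455 J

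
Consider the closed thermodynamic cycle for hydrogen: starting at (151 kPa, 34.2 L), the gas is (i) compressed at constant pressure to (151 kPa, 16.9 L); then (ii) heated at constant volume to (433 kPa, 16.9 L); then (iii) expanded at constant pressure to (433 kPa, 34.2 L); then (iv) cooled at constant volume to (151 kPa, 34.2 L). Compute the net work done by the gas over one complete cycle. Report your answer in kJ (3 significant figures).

Constant-volume legs do no work.
W(i) = (151)(16.9 − 34.2) = -2612 J; W(iii) = (433)(34.2 − 16.9) = 7491 J.
W_net = -2612 + 7491 = 4879 J (the clockwise enclosed area).

W_net ≈ 4.88 kJ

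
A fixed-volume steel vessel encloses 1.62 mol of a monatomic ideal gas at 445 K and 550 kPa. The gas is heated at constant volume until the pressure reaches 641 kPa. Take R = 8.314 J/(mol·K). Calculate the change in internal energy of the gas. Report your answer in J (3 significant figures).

ΔU ≈ 1490 J

Constant volume ⇒ W = 0, so Q = ΔU = nCᵥΔT with Cᵥ = 3R/2 = 12.47 J/(mol·K).
At constant V, T₂/T₁ = P₂/P₁ ⇒ ΔT = T₁(P₂/P₁ − 1) = 445·(641/550 − 1) = 73.63 K.
ΔU = (1.62)(12.47)(73.63) = 1487 J.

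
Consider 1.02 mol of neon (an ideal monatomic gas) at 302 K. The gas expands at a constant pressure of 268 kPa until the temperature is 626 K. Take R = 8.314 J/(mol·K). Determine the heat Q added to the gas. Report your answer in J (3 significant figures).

Isobaric: W = nRΔT = (1.02)(8.314)(324) = 2748 J.
ΔU = nCᵥΔT with Cᵥ = 3R/2: ΔU = (1.02)(12.47)(324) = 4121 J.
Q = ΔU + W = 4121 + 2748 = 6869 J.

Q ≈ 6870 J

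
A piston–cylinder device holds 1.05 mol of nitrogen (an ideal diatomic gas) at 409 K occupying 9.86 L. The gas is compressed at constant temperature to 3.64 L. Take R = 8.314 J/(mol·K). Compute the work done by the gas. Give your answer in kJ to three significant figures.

W ≈ -3.56 kJ

Isothermal: W = nRT ln(V₂/V₁).
W = (1.05)(8.314)(409) × ln(3.64/9.86)
  = 3570 × -0.9965
W_by_gas = -3558 J.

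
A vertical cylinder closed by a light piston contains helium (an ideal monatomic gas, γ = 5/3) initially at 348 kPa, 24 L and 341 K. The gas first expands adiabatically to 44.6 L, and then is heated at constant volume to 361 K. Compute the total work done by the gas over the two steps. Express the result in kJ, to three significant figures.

W_total ≈ 4.24 kJ

Step 1 (adiabatic): W = (P₁V₁ − P₂V₂)/(γ−1) = (8352 − 5526)/0.667 = 4240 J.
Step 2 (isochoric): W = 0 (constant volume).
W_total = 4240 + 0 = 4240 J.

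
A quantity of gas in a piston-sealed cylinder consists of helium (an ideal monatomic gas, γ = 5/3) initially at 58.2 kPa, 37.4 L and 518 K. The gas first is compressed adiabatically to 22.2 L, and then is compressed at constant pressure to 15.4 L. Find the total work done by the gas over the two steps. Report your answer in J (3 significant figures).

W_total ≈ -2300 J

Step 1 (adiabatic): W = (P₁V₁ − P₂V₂)/(γ−1) = (2177 − 3082)/0.667 = -1358 J.
After step 1: P = 138.8 kPa, V = 22.2 L, T = 733.4 K.
Step 2 (isobaric): W = PΔV = (138.8 kPa)(15.4 − 22.2 L) = -944 J.
W_total = -1358 − 944 = -2302 J.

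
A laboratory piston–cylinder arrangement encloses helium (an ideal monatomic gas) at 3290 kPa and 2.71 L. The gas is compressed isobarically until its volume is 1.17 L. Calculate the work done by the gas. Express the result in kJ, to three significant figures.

W ≈ -5.07 kJ

Isobaric: W = P ΔV.
W = (3290 kPa)(1.17 − 2.71 L) = (3290)(-1.54) = -5067 J.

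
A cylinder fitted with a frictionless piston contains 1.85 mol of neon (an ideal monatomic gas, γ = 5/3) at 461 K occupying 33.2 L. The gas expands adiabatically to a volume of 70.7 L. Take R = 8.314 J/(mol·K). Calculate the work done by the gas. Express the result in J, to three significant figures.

W ≈ 4210 J

Adiabatic: TV^(γ−1) = const with γ = 5/3.
T₂ = T₁ (V₁/V₂)^(γ−1) = 461 × (33.2/70.7)^0.667 = 461 × 0.6042 = 278.5 K.
W_by = nCᵥ(T₁ − T₂) = (1.85)(12.47)(461 − 278.5) = 4210 J.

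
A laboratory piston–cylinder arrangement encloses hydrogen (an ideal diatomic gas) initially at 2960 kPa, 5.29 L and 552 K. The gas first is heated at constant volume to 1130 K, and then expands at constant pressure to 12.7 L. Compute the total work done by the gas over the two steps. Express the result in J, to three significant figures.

W_total ≈ 44900 J

Step 1 (isochoric): W = 0 (constant volume).
After step 1: P = 6059 kPa (V unchanged).
Step 2 (isobaric): W = PΔV = (6059 kPa)(12.7 − 5.29 L) = 44900 J.
W_total = 0 + 44900 = 44900 J.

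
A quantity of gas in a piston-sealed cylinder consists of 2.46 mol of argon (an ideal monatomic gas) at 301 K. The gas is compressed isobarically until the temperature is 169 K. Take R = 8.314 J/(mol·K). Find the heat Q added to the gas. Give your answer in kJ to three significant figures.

Q ≈ -6.75 kJ

Isobaric: W = nRΔT = (2.46)(8.314)(-132) = -2700 J.
ΔU = nCᵥΔT with Cᵥ = 3R/2: ΔU = (2.46)(12.47)(-132) = -4050 J.
Q = ΔU + W = -4050 − 2700 = -6749 J.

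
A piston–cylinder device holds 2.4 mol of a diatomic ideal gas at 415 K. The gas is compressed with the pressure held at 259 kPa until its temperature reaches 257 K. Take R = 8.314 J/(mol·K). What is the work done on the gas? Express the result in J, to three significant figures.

Isobaric: W = P ΔV = nR ΔT.
W = (2.4)(8.314)(257 − 415) = -3153 J.
Work on gas = −W_by = 3153 J.

W ≈ 3150 J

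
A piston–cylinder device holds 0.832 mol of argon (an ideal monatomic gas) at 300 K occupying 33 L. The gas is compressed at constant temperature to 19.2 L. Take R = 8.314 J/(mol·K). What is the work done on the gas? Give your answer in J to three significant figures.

Isothermal: W = nRT ln(V₂/V₁).
W = (0.832)(8.314)(300) × ln(19.2/33)
  = 2075 × -0.5416
W_by_gas = -1124 J; work on gas = −W_by = 1124 J.

W ≈ 1120 J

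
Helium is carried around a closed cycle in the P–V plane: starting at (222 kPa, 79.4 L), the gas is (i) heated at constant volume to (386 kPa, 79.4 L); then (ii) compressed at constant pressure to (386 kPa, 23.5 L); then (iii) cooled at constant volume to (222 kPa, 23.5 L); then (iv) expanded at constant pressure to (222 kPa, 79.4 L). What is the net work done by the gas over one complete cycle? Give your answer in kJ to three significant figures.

W_net ≈ -9.17 kJ

Constant-volume legs do no work.
W(ii) = (386)(23.5 − 79.4) = -21577 J; W(iv) = (222)(79.4 − 23.5) = 12410 J.
W_net = -21577 + 12410 = -9168 J (the counter-clockwise enclosed area).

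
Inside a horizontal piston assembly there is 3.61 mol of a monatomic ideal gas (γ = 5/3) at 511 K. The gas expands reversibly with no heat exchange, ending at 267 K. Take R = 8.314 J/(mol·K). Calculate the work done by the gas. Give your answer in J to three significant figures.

Adiabatic ⇒ Q = 0, so W_by = −ΔU = nCᵥ(T₁ − T₂).
Cᵥ = 3R/2 = 12.47 J/(mol·K).
W = (3.61)(12.47)(511 − 267) = 10985 J.

W ≈ 11000 J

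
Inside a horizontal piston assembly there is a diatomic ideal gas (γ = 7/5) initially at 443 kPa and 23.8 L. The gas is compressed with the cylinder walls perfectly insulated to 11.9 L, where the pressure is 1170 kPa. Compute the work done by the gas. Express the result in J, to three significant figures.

Adiabatic: W = (P₁V₁ − P₂V₂)/(γ − 1) with γ = 7/5.
P₁V₁ = 10543 J, P₂V₂ = 13923 J.
W = (10543 − 13923) / 0.4 = -8449 J.

W ≈ -8450 J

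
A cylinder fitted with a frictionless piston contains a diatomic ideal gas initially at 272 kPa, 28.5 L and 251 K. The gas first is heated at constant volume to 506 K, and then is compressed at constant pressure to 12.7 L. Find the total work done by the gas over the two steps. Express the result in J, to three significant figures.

Step 1 (isochoric): W = 0 (constant volume).
After step 1: P = 548.3 kPa (V unchanged).
Step 2 (isobaric): W = PΔV = (548.3 kPa)(12.7 − 28.5 L) = -8664 J.
W_total = 0 − 8664 = -8664 J.

W_total ≈ -8660 J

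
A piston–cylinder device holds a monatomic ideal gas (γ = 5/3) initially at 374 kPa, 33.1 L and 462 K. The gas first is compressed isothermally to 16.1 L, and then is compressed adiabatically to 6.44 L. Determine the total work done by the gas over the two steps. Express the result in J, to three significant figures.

W_total ≈ -24600 J

Step 1 (isothermal): W = P₁V₁ ln(V₂/V₁) = (12379) ln(16.1/33.1) = -8922 J.
After step 1: P = 768.9 kPa, V = 16.1 L, T = 462 K.
Step 2 (adiabatic): W = (P₁V₁ − P₂V₂)/(γ−1) = (12379 − 22803)/0.667 = -15635 J.
W_total = -8922 − 15635 = -24557 J.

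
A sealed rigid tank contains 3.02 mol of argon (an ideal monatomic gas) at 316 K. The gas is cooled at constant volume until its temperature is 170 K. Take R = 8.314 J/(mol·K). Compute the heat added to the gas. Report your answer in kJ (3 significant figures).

Q ≈ -5.50 kJ

Constant volume ⇒ W = 0, so Q = ΔU = nCᵥΔT with Cᵥ = 3R/2 = 12.47 J/(mol·K).
ΔU = (3.02)(12.47)(170 − 316) = -5499 J.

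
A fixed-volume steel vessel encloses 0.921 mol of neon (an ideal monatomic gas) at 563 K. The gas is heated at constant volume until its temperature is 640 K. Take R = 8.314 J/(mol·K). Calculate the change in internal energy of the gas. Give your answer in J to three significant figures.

Constant volume ⇒ W = 0, so Q = ΔU = nCᵥΔT with Cᵥ = 3R/2 = 12.47 J/(mol·K).
ΔU = (0.921)(12.47)(640 − 563) = 884.4 J.

ΔU ≈ 884 J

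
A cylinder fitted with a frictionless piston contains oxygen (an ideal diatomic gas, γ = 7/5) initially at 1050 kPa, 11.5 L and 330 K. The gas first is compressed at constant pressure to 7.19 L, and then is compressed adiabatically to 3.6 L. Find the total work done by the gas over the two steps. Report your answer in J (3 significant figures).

W_total ≈ -10500 J

Step 1 (isobaric): W = PΔV = (1050 kPa)(7.19 − 11.5 L) = -4526 J.
After step 1: P = 1050 kPa, V = 7.19 L, T = 206.3 K.
Step 2 (adiabatic): W = (P₁V₁ − P₂V₂)/(γ−1) = (7550 − 9956)/0.4 = -6016 J.
W_total = -4526 − 6016 = -10542 J.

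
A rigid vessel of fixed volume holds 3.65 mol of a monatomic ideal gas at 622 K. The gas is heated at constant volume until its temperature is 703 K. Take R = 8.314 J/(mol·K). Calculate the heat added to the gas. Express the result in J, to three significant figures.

Constant volume ⇒ W = 0, so Q = ΔU = nCᵥΔT with Cᵥ = 3R/2 = 12.47 J/(mol·K).
ΔU = (3.65)(12.47)(703 − 622) = 3687 J.

Q ≈ 3690 J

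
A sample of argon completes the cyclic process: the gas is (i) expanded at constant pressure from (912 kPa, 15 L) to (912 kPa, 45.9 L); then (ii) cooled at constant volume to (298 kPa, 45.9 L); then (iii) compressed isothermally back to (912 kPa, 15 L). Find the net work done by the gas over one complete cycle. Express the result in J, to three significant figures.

W_net ≈ 12900 J

Leg (i): W = PΔV = (912)(45.9 − 15) = 28181 J.
Leg (ii): W = 0.
Leg (iii): W = PᵢVᵢ ln(V_f/Vᵢ) = (13678) ln(15/45.9) = -15298 J.
W_net = 28181 − 15298 = 12883 J.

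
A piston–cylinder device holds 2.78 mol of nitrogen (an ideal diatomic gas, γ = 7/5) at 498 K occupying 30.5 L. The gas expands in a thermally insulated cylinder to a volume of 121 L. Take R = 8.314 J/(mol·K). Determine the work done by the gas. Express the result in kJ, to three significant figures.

W ≈ 12.2 kJ

Adiabatic: TV^(γ−1) = const with γ = 7/5.
T₂ = T₁ (V₁/V₂)^(γ−1) = 498 × (30.5/121)^0.4 = 498 × 0.5762 = 287 K.
W_by = nCᵥ(T₁ − T₂) = (2.78)(20.79)(498 − 287) = 12194 J.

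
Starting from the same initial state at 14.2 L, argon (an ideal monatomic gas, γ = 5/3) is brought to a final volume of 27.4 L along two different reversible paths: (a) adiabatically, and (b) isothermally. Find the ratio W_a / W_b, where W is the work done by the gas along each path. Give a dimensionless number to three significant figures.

W_a / W_b ≈ 0.810

Path (a) adiabatic: W = P₁V₁(1 − (V₁/V₂)^(γ−1))/(γ−1) → W_a/(P₁V₁) = 0.5322.
Path (b) isothermal: W = P₁V₁ ln(V₂/V₁) → W_b/(P₁V₁) = 0.6573.
W_a / W_b = 0.5322 / 0.6573 = 0.8097.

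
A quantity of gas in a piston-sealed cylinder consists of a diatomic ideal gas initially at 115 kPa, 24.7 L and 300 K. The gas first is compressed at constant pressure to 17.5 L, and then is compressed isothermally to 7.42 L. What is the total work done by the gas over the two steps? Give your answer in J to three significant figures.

Step 1 (isobaric): W = PΔV = (115 kPa)(17.5 − 24.7 L) = -828 J.
After step 1: P = 115 kPa, V = 17.5 L, T = 212.6 K.
Step 2 (isothermal): W = P₁V₁ ln(V₂/V₁) = (2012) ln(7.42/17.5) = -1727 J.
W_total = -828 − 1727 = -2555 J.

W_total ≈ -2550 J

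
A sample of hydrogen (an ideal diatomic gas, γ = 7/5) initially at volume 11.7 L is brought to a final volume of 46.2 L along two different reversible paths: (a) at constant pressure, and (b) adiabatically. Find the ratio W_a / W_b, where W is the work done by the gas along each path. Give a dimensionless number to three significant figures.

W_a / W_b ≈ 2.79

Path (a) isobaric: W = P₁(V₂ − V₁) → W_a/(P₁V₁) = 2.949.
Path (b) adiabatic: W = P₁V₁(1 − (V₁/V₂)^(γ−1))/(γ−1) → W_b/(P₁V₁) = 1.057.
W_a / W_b = 2.949 / 1.057 = 2.791.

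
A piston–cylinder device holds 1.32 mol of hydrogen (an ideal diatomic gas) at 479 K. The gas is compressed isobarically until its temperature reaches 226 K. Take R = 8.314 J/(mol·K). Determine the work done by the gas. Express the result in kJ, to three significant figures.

W ≈ -2.78 kJ

Isobaric: W = P ΔV = nR ΔT.
W = (1.32)(8.314)(226 − 479) = -2777 J.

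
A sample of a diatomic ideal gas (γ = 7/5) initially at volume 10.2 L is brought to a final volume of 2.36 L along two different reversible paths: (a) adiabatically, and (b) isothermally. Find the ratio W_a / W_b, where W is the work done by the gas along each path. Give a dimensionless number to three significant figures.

W_a / W_b ≈ 1.36

Path (a) adiabatic: W = P₁V₁(1 − (V₁/V₂)^(γ−1))/(γ−1) → W_a/(P₁V₁) = -1.99.
Path (b) isothermal: W = P₁V₁ ln(V₂/V₁) → W_b/(P₁V₁) = -1.464.
W_a / W_b = -1.99 / -1.464 = 1.359.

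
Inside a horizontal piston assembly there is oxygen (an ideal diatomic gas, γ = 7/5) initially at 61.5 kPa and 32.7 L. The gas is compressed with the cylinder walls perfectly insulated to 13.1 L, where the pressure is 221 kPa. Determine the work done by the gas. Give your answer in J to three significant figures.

Adiabatic: W = (P₁V₁ − P₂V₂)/(γ − 1) with γ = 7/5.
P₁V₁ = 2011 J, P₂V₂ = 2895 J.
W = (2011 − 2895) / 0.4 = -2210 J.

W ≈ -2210 J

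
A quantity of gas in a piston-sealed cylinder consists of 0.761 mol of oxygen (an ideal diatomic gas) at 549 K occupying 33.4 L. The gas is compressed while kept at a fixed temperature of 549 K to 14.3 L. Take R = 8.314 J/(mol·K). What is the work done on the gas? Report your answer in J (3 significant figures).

W ≈ 2950 J

Isothermal: W = nRT ln(V₂/V₁).
W = (0.761)(8.314)(549) × ln(14.3/33.4)
  = 3473 × -0.8483
W_by_gas = -2947 J; work on gas = −W_by = 2947 J.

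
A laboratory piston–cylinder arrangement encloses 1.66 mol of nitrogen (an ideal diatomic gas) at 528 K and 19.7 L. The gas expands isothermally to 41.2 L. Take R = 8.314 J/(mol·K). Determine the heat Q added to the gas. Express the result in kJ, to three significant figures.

Q ≈ 5.38 kJ

Isothermal ⇒ ΔU = 0, so Q = W = nRT ln(V₂/V₁).
Q = (1.66)(8.314)(528) ln(41.2/19.7) = 7287 × 0.7378 = 5377 J.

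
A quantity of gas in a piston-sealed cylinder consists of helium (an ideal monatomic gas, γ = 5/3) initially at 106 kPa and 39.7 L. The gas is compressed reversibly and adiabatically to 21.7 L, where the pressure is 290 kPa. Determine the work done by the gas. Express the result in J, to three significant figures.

Adiabatic: W = (P₁V₁ − P₂V₂)/(γ − 1) with γ = 5/3.
P₁V₁ = 4208 J, P₂V₂ = 6293 J.
W = (4208 − 6293) / 0.6667 = -3127 J.

W ≈ -3130 J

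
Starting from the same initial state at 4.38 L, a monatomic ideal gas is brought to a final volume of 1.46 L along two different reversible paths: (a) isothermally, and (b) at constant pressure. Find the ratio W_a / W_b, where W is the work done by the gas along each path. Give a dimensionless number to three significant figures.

W_a / W_b ≈ 1.65

Path (a) isothermal: W = P₁V₁ ln(V₂/V₁) → W_a/(P₁V₁) = -1.099.
Path (b) isobaric: W = P₁(V₂ − V₁) → W_b/(P₁V₁) = -0.6667.
W_a / W_b = -1.099 / -0.6667 = 1.648.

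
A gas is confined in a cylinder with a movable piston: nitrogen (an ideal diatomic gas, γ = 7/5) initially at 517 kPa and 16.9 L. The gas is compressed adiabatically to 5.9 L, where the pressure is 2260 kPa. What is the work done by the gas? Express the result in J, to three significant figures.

W ≈ -11500 J

Adiabatic: W = (P₁V₁ − P₂V₂)/(γ − 1) with γ = 7/5.
P₁V₁ = 8737 J, P₂V₂ = 13334 J.
W = (8737 − 13334) / 0.4 = -11492 J.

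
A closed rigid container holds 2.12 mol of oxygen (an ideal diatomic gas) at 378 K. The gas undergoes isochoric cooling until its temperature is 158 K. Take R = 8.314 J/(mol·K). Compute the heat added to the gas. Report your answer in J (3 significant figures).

Q ≈ -9690 J

Constant volume ⇒ W = 0, so Q = ΔU = nCᵥΔT with Cᵥ = 5R/2 = 20.79 J/(mol·K).
ΔU = (2.12)(20.79)(158 − 378) = -9694 J.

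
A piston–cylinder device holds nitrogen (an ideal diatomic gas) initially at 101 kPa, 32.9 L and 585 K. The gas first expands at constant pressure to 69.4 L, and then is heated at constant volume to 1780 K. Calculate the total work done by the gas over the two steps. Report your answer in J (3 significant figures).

Step 1 (isobaric): W = PΔV = (101 kPa)(69.4 − 32.9 L) = 3687 J.
Step 2 (isochoric): W = 0 (constant volume).
W_total = 3687 + 0 = 3687 J.

W_total ≈ 3690 J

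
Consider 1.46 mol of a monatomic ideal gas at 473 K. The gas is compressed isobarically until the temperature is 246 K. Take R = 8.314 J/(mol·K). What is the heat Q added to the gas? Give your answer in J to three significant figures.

Q ≈ -6890 J

Isobaric: W = nRΔT = (1.46)(8.314)(-227) = -2755 J.
ΔU = nCᵥΔT with Cᵥ = 3R/2: ΔU = (1.46)(12.47)(-227) = -4133 J.
Q = ΔU + W = -4133 − 2755 = -6889 J.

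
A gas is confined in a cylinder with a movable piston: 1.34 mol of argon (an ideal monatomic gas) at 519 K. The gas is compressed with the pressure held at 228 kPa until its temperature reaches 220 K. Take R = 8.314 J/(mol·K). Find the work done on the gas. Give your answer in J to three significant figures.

W ≈ 3330 J

Isobaric: W = P ΔV = nR ΔT.
W = (1.34)(8.314)(220 − 519) = -3331 J.
Work on gas = −W_by = 3331 J.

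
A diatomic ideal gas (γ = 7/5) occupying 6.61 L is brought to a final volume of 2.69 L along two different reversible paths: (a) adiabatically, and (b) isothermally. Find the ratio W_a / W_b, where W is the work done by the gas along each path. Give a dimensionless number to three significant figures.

W_a / W_b ≈ 1.20

Path (a) adiabatic: W = P₁V₁(1 − (V₁/V₂)^(γ−1))/(γ−1) → W_a/(P₁V₁) = -1.082.
Path (b) isothermal: W = P₁V₁ ln(V₂/V₁) → W_b/(P₁V₁) = -0.899.
W_a / W_b = -1.082 / -0.899 = 1.203.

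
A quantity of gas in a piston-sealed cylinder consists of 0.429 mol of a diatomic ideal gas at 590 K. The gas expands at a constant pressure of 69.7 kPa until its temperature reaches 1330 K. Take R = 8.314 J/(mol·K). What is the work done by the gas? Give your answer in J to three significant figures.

W ≈ 2640 J

Isobaric: W = P ΔV = nR ΔT.
W = (0.429)(8.314)(1330 − 590) = 2639 J.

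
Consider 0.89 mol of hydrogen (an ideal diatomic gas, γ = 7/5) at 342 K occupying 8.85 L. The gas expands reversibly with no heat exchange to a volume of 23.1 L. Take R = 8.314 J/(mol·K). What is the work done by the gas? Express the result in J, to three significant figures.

W ≈ 2020 J

Adiabatic: TV^(γ−1) = const with γ = 7/5.
T₂ = T₁ (V₁/V₂)^(γ−1) = 342 × (8.85/23.1)^0.4 = 342 × 0.6813 = 233 K.
W_by = nCᵥ(T₁ − T₂) = (0.89)(20.79)(342 − 233) = 2016 J.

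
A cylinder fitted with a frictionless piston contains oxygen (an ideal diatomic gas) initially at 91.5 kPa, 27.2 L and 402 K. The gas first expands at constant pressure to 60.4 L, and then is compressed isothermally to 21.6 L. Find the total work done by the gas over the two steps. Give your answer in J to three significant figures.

Step 1 (isobaric): W = PΔV = (91.5 kPa)(60.4 − 27.2 L) = 3038 J.
After step 1: P = 91.5 kPa, V = 60.4 L, T = 892.7 K.
Step 2 (isothermal): W = P₁V₁ ln(V₂/V₁) = (5527) ln(21.6/60.4) = -5683 J.
W_total = 3038 − 5683 = -2645 J.

W_total ≈ -2650 J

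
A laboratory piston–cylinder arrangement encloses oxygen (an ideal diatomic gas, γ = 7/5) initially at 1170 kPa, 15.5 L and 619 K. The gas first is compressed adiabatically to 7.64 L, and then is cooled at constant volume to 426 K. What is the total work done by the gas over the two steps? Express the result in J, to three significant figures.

W_total ≈ -14800 J

Step 1 (adiabatic): W = (P₁V₁ − P₂V₂)/(γ−1) = (18135 − 24066)/0.4 = -14829 J.
Step 2 (isochoric): W = 0 (constant volume).
W_total = -14829 + 0 = -14829 J.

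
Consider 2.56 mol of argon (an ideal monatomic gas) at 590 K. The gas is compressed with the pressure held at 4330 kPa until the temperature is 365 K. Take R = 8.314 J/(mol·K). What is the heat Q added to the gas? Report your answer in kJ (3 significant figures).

Q ≈ -12.0 kJ

Isobaric: W = nRΔT = (2.56)(8.314)(-225) = -4789 J.
ΔU = nCᵥΔT with Cᵥ = 3R/2: ΔU = (2.56)(12.47)(-225) = -7183 J.
Q = ΔU + W = -7183 − 4789 = -11972 J.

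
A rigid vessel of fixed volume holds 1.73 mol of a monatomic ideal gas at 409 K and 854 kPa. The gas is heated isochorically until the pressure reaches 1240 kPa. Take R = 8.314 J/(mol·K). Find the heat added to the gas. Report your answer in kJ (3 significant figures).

Q ≈ 3.99 kJ

Constant volume ⇒ W = 0, so Q = ΔU = nCᵥΔT with Cᵥ = 3R/2 = 12.47 J/(mol·K).
At constant V, T₂/T₁ = P₂/P₁ ⇒ ΔT = T₁(P₂/P₁ − 1) = 409·(1240/854 − 1) = 184.9 K.
ΔU = (1.73)(12.47)(184.9) = 3988 J.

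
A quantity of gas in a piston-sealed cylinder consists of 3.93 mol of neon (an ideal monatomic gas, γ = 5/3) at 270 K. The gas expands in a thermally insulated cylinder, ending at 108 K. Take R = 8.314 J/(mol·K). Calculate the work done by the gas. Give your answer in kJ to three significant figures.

W ≈ 7.94 kJ

Adiabatic ⇒ Q = 0, so W_by = −ΔU = nCᵥ(T₁ − T₂).
Cᵥ = 3R/2 = 12.47 J/(mol·K).
W = (3.93)(12.47)(270 − 108) = 7940 J.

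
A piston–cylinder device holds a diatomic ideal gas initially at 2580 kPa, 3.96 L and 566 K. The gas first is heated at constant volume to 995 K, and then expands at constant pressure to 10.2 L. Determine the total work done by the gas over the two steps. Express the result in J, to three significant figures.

W_total ≈ 28300 J

Step 1 (isochoric): W = 0 (constant volume).
After step 1: P = 4536 kPa (V unchanged).
Step 2 (isobaric): W = PΔV = (4536 kPa)(10.2 − 3.96 L) = 28302 J.
W_total = 0 + 28302 = 28302 J.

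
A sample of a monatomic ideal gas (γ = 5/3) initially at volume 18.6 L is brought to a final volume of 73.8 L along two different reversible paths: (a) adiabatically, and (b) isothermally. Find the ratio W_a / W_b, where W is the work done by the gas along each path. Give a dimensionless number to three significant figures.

Path (a) adiabatic: W = P₁V₁(1 − (V₁/V₂)^(γ−1))/(γ−1) → W_a/(P₁V₁) = 0.9015.
Path (b) isothermal: W = P₁V₁ ln(V₂/V₁) → W_b/(P₁V₁) = 1.378.
W_a / W_b = 0.9015 / 1.378 = 0.6541.

W_a / W_b ≈ 0.654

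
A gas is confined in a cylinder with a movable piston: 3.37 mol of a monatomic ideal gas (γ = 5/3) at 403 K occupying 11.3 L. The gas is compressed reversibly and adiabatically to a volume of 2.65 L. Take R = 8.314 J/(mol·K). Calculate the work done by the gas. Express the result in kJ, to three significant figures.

Adiabatic: TV^(γ−1) = const with γ = 5/3.
T₂ = T₁ (V₁/V₂)^(γ−1) = 403 × (11.3/2.65)^0.667 = 403 × 2.63 = 1060 K.
W_by = nCᵥ(T₁ − T₂) = (3.37)(12.47)(403 − 1060) = -27600 J.

W ≈ -27.6 kJ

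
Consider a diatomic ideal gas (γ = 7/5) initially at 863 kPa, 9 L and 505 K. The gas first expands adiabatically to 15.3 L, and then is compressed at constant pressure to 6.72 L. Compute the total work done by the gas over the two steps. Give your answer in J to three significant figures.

W_total ≈ 191 J

Step 1 (adiabatic): W = (P₁V₁ − P₂V₂)/(γ−1) = (7767 − 6282)/0.4 = 3713 J.
After step 1: P = 410.6 kPa, V = 15.3 L, T = 408.4 K.
Step 2 (isobaric): W = PΔV = (410.6 kPa)(6.72 − 15.3 L) = -3523 J.
W_total = 3713 − 3523 = 190.7 J.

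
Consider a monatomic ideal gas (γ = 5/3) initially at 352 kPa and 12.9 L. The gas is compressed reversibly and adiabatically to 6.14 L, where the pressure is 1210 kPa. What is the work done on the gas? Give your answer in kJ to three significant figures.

W ≈ 4.33 kJ

Adiabatic: W = (P₁V₁ − P₂V₂)/(γ − 1) with γ = 5/3.
P₁V₁ = 4541 J, P₂V₂ = 7429 J.
W = (4541 − 7429) / 0.6667 = -4333 J.
Work on gas = −W_by = 4333 J.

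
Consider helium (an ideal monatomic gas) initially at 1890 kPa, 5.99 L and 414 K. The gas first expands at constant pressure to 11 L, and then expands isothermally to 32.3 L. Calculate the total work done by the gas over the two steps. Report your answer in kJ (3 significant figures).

Step 1 (isobaric): W = PΔV = (1890 kPa)(11 − 5.99 L) = 9469 J.
After step 1: P = 1890 kPa, V = 11 L, T = 760.3 K.
Step 2 (isothermal): W = P₁V₁ ln(V₂/V₁) = (20790) ln(32.3/11) = 22394 J.
W_total = 9469 + 22394 = 31863 J.

W_total ≈ 31.9 kJ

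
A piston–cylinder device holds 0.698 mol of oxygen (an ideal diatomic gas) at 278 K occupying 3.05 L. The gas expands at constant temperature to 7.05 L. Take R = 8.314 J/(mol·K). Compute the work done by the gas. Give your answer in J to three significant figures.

Isothermal: W = nRT ln(V₂/V₁).
W = (0.698)(8.314)(278) × ln(7.05/3.05)
  = 1613 × 0.8379
W_by_gas = 1352 J.

W ≈ 1350 J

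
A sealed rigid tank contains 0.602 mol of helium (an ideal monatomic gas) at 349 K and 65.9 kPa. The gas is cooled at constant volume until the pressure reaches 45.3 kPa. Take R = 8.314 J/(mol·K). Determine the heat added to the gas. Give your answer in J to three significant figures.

Constant volume ⇒ W = 0, so Q = ΔU = nCᵥΔT with Cᵥ = 3R/2 = 12.47 J/(mol·K).
At constant V, T₂/T₁ = P₂/P₁ ⇒ ΔT = T₁(P₂/P₁ − 1) = 349·(45.3/65.9 − 1) = -109.1 K.
ΔU = (0.602)(12.47)(-109.1) = -819 J.

Q ≈ -819 J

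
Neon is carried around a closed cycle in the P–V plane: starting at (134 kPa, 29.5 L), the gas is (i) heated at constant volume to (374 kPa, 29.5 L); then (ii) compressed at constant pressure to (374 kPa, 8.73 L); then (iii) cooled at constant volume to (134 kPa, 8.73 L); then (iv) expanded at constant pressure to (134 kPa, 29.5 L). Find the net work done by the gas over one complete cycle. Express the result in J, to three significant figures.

Constant-volume legs do no work.
W(ii) = (374)(8.73 − 29.5) = -7768 J; W(iv) = (134)(29.5 − 8.73) = 2783 J.
W_net = -7768 + 2783 = -4985 J (the counter-clockwise enclosed area).

W_net ≈ -4980 J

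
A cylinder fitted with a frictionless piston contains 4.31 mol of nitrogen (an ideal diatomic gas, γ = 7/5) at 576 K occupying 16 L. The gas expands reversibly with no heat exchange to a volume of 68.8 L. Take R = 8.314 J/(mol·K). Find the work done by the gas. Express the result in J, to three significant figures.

Adiabatic: TV^(γ−1) = const with γ = 7/5.
T₂ = T₁ (V₁/V₂)^(γ−1) = 576 × (16/68.8)^0.4 = 576 × 0.558 = 321.4 K.
W_by = nCᵥ(T₁ − T₂) = (4.31)(20.79)(576 − 321.4) = 22809 J.

W ≈ 22800 J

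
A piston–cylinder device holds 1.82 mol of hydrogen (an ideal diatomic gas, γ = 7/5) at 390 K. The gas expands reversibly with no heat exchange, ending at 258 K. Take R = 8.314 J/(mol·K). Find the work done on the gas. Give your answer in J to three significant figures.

Adiabatic ⇒ Q = 0, so W_by = −ΔU = nCᵥ(T₁ − T₂).
Cᵥ = 5R/2 = 20.79 J/(mol·K).
W = (1.82)(20.79)(390 − 258) = 4993 J.
Work on gas = −W_by = -4993 J.

W ≈ -4990 J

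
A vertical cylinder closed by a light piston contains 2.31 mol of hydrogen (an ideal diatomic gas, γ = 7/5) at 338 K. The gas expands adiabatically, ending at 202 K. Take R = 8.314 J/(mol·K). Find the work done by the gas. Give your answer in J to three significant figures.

Adiabatic ⇒ Q = 0, so W_by = −ΔU = nCᵥ(T₁ − T₂).
Cᵥ = 5R/2 = 20.79 J/(mol·K).
W = (2.31)(20.79)(338 − 202) = 6530 J.

W ≈ 6530 J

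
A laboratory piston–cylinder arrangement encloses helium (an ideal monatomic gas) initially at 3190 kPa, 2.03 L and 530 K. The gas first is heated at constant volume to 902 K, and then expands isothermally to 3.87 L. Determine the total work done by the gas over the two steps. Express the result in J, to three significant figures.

Step 1 (isochoric): W = 0 (constant volume).
After step 1: P = 5429 kPa (V unchanged).
Step 2 (isothermal): W = P₁V₁ ln(V₂/V₁) = (11021) ln(3.87/2.03) = 7111 J.
W_total = 0 + 7111 = 7111 J.

W_total ≈ 7110 J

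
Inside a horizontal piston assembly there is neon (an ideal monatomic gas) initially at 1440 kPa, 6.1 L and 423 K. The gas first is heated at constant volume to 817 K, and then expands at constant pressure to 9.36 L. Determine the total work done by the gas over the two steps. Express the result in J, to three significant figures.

Step 1 (isochoric): W = 0 (constant volume).
After step 1: P = 2781 kPa (V unchanged).
Step 2 (isobaric): W = PΔV = (2781 kPa)(9.36 − 6.1 L) = 9067 J.
W_total = 0 + 9067 = 9067 J.

W_total ≈ 9070 J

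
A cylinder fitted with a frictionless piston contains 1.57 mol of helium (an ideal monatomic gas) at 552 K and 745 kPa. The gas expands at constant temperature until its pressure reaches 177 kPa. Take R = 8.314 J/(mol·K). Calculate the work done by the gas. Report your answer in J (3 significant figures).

W ≈ 10400 J

Isothermal process: W = nRT ln(V₂/V₁) = nRT ln(P₁/P₂).
W = (1.57)(8.314)(552) × ln(745/177)
  = 7205 × ln(4.209) = 7205 × 1.437
W_by_gas = 10356 J.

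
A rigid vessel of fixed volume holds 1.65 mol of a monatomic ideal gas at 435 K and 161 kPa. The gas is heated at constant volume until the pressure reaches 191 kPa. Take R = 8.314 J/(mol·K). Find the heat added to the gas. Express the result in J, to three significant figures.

Q ≈ 1670 J

Constant volume ⇒ W = 0, so Q = ΔU = nCᵥΔT with Cᵥ = 3R/2 = 12.47 J/(mol·K).
At constant V, T₂/T₁ = P₂/P₁ ⇒ ΔT = T₁(P₂/P₁ − 1) = 435·(191/161 − 1) = 81.06 K.
ΔU = (1.65)(12.47)(81.06) = 1668 J.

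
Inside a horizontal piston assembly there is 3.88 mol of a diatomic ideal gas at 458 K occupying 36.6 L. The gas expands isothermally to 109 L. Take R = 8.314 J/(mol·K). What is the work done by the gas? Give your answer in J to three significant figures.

W ≈ 16100 J

Isothermal: W = nRT ln(V₂/V₁).
W = (3.88)(8.314)(458) × ln(109/36.6)
  = 14774 × 1.091
W_by_gas = 16123 J.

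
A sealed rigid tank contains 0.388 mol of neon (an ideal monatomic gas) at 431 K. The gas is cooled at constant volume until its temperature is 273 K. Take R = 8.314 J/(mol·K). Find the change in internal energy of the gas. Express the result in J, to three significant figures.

ΔU ≈ -765 J

Constant volume ⇒ W = 0, so Q = ΔU = nCᵥΔT with Cᵥ = 3R/2 = 12.47 J/(mol·K).
ΔU = (0.388)(12.47)(273 − 431) = -764.5 J.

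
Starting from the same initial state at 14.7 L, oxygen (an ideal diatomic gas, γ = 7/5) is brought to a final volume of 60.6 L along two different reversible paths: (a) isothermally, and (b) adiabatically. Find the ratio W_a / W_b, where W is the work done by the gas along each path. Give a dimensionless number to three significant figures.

W_a / W_b ≈ 1.31

Path (a) isothermal: W = P₁V₁ ln(V₂/V₁) → W_a/(P₁V₁) = 1.416.
Path (b) adiabatic: W = P₁V₁(1 − (V₁/V₂)^(γ−1))/(γ−1) → W_b/(P₁V₁) = 1.081.
W_a / W_b = 1.416 / 1.081 = 1.31.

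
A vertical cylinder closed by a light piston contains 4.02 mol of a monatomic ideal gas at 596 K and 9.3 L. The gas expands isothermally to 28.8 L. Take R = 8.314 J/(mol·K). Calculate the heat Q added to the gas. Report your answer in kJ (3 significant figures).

Q ≈ 22.5 kJ

Isothermal ⇒ ΔU = 0, so Q = W = nRT ln(V₂/V₁).
Q = (4.02)(8.314)(596) ln(28.8/9.3) = 19920 × 1.13 = 22516 J.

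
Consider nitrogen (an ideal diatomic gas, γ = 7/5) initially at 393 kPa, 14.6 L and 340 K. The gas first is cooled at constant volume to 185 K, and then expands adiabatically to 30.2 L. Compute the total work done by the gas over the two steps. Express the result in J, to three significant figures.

Step 1 (isochoric): W = 0 (constant volume).
After step 1: P = 213.8 kPa (V unchanged).
Step 2 (adiabatic): W = (P₁V₁ − P₂V₂)/(γ−1) = (3122 − 2334)/0.4 = 1969 J.
W_total = 0 + 1969 = 1969 J.

W_total ≈ 1970 J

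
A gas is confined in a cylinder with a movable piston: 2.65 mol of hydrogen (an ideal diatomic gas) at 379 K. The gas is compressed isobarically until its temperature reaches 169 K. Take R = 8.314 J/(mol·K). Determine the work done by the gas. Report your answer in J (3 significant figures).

W ≈ -4630 J

Isobaric: W = P ΔV = nR ΔT.
W = (2.65)(8.314)(169 − 379) = -4627 J.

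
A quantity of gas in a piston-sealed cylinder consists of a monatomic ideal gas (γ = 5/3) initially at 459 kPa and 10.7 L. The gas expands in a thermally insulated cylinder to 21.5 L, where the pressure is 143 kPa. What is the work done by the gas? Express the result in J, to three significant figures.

W ≈ 2760 J

Adiabatic: W = (P₁V₁ − P₂V₂)/(γ − 1) with γ = 5/3.
P₁V₁ = 4911 J, P₂V₂ = 3074 J.
W = (4911 − 3074) / 0.6667 = 2755 J.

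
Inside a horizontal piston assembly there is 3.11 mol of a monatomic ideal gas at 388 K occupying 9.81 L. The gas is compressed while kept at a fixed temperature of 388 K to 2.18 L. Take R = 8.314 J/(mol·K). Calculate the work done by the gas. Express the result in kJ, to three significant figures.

Isothermal: W = nRT ln(V₂/V₁).
W = (3.11)(8.314)(388) × ln(2.18/9.81)
  = 10032 × -1.504
W_by_gas = -15089 J.

W ≈ -15.1 kJ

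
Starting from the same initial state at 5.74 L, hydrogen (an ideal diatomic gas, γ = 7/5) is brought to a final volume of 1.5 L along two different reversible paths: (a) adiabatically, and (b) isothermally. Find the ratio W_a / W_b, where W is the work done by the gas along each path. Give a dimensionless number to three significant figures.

W_a / W_b ≈ 1.32

Path (a) adiabatic: W = P₁V₁(1 − (V₁/V₂)^(γ−1))/(γ−1) → W_a/(P₁V₁) = -1.776.
Path (b) isothermal: W = P₁V₁ ln(V₂/V₁) → W_b/(P₁V₁) = -1.342.
W_a / W_b = -1.776 / -1.342 = 1.324.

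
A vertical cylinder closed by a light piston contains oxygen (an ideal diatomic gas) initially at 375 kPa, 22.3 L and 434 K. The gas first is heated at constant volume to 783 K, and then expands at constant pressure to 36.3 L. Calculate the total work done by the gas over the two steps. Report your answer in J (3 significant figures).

Step 1 (isochoric): W = 0 (constant volume).
After step 1: P = 676.6 kPa (V unchanged).
Step 2 (isobaric): W = PΔV = (676.6 kPa)(36.3 − 22.3 L) = 9472 J.
W_total = 0 + 9472 = 9472 J.

W_total ≈ 9470 J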